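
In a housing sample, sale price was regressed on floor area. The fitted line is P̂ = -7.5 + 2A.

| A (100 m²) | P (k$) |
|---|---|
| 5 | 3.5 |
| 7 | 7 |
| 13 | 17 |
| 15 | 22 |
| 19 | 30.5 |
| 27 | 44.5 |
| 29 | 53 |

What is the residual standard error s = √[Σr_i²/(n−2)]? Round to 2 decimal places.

A=5: P̂ = -7.5 + 2·5 = 2.5; r = 3.5 − 2.5 = 1
A=7: P̂ = -7.5 + 2·7 = 6.5; r = 7 − 6.5 = 0.5
A=13: P̂ = -7.5 + 2·13 = 18.5; r = 17 − 18.5 = -1.5
A=15: P̂ = -7.5 + 2·15 = 22.5; r = 22 − 22.5 = -0.5
A=19: P̂ = -7.5 + 2·19 = 30.5; r = 30.5 − 30.5 = 0
A=27: P̂ = -7.5 + 2·27 = 46.5; r = 44.5 − 46.5 = -2
A=29: P̂ = -7.5 + 2·29 = 50.5; r = 53 − 50.5 = 2.5
SSE = 1 + 0.25 + 2.25 + 0.25 + 0 + 4 + 6.25 = 14
s = √(14/5) = √2.8 ≈ 1.67

s = 1.67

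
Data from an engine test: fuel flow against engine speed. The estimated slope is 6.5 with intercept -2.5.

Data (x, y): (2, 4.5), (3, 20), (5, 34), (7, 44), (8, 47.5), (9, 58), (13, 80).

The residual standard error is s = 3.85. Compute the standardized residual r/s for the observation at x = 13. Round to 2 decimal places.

-0.52

ŷ = -2.5 + 6.5·13 = 82
r = 80 − 82 = -2
r/s = -2 / 3.85 = -0.52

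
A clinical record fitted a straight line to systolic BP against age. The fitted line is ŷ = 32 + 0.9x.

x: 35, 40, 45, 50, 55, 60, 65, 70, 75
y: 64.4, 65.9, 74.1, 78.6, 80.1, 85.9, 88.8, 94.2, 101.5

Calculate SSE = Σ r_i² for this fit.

SSE = 19.84

x=35: ŷ = 32 + 0.9·35 = 63.5; r = 64.4 − 63.5 = 0.9
x=40: ŷ = 32 + 0.9·40 = 68; r = 65.9 − 68 = -2.1
x=45: ŷ = 32 + 0.9·45 = 72.5; r = 74.1 − 72.5 = 1.6
x=50: ŷ = 32 + 0.9·50 = 77; r = 78.6 − 77 = 1.6
x=55: ŷ = 32 + 0.9·55 = 81.5; r = 80.1 − 81.5 = -1.4
x=60: ŷ = 32 + 0.9·60 = 86; r = 85.9 − 86 = -0.1
x=65: ŷ = 32 + 0.9·65 = 90.5; r = 88.8 − 90.5 = -1.7
x=70: ŷ = 32 + 0.9·70 = 95; r = 94.2 − 95 = -0.8
x=75: ŷ = 32 + 0.9·75 = 99.5; r = 101.5 − 99.5 = 2
SSE = 0.81 + 4.41 + 2.56 + 2.56 + 1.96 + 0.01 + 2.89 + 0.64 + 4 = 19.84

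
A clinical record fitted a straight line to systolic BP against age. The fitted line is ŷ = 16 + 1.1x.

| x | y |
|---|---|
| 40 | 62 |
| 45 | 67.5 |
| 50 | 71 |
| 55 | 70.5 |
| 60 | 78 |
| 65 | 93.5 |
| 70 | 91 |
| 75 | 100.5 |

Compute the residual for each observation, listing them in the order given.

2, 2, 0, -6, -4, 6, -2, 2

x=40: ŷ = 16 + 1.1·40 = 60; r = 62 − 60 = 2
x=45: ŷ = 16 + 1.1·45 = 65.5; r = 67.5 − 65.5 = 2
x=50: ŷ = 16 + 1.1·50 = 71; r = 71 − 71 = 0
x=55: ŷ = 16 + 1.1·55 = 76.5; r = 70.5 − 76.5 = -6
x=60: ŷ = 16 + 1.1·60 = 82; r = 78 − 82 = -4
x=65: ŷ = 16 + 1.1·65 = 87.5; r = 93.5 − 87.5 = 6
x=70: ŷ = 16 + 1.1·70 = 93; r = 91 − 93 = -2
x=75: ŷ = 16 + 1.1·75 = 98.5; r = 100.5 − 98.5 = 2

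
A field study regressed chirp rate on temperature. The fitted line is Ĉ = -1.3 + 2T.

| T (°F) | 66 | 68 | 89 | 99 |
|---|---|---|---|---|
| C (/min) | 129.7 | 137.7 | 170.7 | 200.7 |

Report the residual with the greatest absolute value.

r = -6

T=66: Ĉ = -1.3 + 2·66 = 130.7; r = 129.7 − 130.7 = -1
T=68: Ĉ = -1.3 + 2·68 = 134.7; r = 137.7 − 134.7 = 3
T=89: Ĉ = -1.3 + 2·89 = 176.7; r = 170.7 − 176.7 = -6
T=99: Ĉ = -1.3 + 2·99 = 196.7; r = 200.7 − 196.7 = 4
Largest |r| is 6 at T = 89, residual -6.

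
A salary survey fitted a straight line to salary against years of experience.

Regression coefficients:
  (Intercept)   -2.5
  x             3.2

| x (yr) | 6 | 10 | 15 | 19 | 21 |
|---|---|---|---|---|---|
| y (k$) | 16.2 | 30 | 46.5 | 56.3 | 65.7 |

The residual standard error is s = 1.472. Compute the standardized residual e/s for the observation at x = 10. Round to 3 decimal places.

ŷ = -2.5 + 3.2·10 = 29.5
e = 30 − 29.5 = 0.5
e/s = 0.5 / 1.472 = 0.340

0.340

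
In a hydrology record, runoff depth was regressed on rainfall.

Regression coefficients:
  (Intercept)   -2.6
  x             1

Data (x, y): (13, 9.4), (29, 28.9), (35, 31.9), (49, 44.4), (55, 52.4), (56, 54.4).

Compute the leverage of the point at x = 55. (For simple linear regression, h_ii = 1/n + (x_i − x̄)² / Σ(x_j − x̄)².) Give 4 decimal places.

h = 0.3340

x̄ = (13 + 29 + 35 + 49 + 55 + 56)/6 = 39.5
Σ(x − x̄)² = 702.25 + 110.25 + 20.25 + 90.25 + 240.25 + 272.25 = 1435.5
h = 1/6 + (15.5)²/1435.5 = 0.166667 + 0.167363 = 0.3340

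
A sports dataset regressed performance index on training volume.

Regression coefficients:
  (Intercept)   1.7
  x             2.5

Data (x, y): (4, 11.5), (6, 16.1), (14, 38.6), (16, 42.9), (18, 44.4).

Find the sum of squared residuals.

SSE = 10.74

x=4: ŷ = 1.7 + 2.5·4 = 11.7; e = 11.5 − 11.7 = -0.2
x=6: ŷ = 1.7 + 2.5·6 = 16.7; e = 16.1 − 16.7 = -0.6
x=14: ŷ = 1.7 + 2.5·14 = 36.7; e = 38.6 − 36.7 = 1.9
x=16: ŷ = 1.7 + 2.5·16 = 41.7; e = 42.9 − 41.7 = 1.2
x=18: ŷ = 1.7 + 2.5·18 = 46.7; e = 44.4 − 46.7 = -2.3
SSE = 0.04 + 0.36 + 3.61 + 1.44 + 5.29 = 10.74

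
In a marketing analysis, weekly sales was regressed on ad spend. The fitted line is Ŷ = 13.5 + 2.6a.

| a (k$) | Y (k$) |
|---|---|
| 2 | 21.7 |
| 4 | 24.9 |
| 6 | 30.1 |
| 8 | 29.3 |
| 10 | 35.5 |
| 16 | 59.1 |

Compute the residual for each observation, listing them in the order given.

3, 1, 1, -5, -4, 4

a=2: Ŷ = 13.5 + 2.6·2 = 18.7; e = 21.7 − 18.7 = 3
a=4: Ŷ = 13.5 + 2.6·4 = 23.9; e = 24.9 − 23.9 = 1
a=6: Ŷ = 13.5 + 2.6·6 = 29.1; e = 30.1 − 29.1 = 1
a=8: Ŷ = 13.5 + 2.6·8 = 34.3; e = 29.3 − 34.3 = -5
a=10: Ŷ = 13.5 + 2.6·10 = 39.5; e = 35.5 − 39.5 = -4
a=16: Ŷ = 13.5 + 2.6·16 = 55.1; e = 59.1 − 55.1 = 4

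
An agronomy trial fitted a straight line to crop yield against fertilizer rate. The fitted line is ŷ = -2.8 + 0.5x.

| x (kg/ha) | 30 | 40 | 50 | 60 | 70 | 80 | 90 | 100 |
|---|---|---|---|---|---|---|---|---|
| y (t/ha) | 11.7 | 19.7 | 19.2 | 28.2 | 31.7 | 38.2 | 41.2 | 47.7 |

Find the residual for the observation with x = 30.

ŷ = -2.8 + 0.5·30 = 12.2
e = 11.7 − 12.2 = -0.5

e = -0.5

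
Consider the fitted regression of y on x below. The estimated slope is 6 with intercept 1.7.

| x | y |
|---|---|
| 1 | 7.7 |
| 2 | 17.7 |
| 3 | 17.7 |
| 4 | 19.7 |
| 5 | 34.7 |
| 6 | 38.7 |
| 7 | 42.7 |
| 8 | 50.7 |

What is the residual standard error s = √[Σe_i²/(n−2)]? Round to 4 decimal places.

x=1: ŷ = 1.7 + 6·1 = 7.7; e = 7.7 − 7.7 = 0
x=2: ŷ = 1.7 + 6·2 = 13.7; e = 17.7 − 13.7 = 4
x=3: ŷ = 1.7 + 6·3 = 19.7; e = 17.7 − 19.7 = -2
x=4: ŷ = 1.7 + 6·4 = 25.7; e = 19.7 − 25.7 = -6
x=5: ŷ = 1.7 + 6·5 = 31.7; e = 34.7 − 31.7 = 3
x=6: ŷ = 1.7 + 6·6 = 37.7; e = 38.7 − 37.7 = 1
x=7: ŷ = 1.7 + 6·7 = 43.7; e = 42.7 − 43.7 = -1
x=8: ŷ = 1.7 + 6·8 = 49.7; e = 50.7 − 49.7 = 1
SSE = 0 + 16 + 4 + 36 + 9 + 1 + 1 + 1 = 68
s = √(68/6) = √11.3333 ≈ 3.3665

s = 3.3665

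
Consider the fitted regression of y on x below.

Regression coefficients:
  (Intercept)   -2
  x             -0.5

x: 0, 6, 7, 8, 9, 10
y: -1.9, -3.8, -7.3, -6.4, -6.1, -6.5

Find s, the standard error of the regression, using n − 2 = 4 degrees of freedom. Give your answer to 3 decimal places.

s = 1.147

x=0: ŷ = -2 − 0.5·0 = -2; e = -1.9 − (-2) = 0.1
x=6: ŷ = -2 − 0.5·6 = -5; e = -3.8 − (-5) = 1.2
x=7: ŷ = -2 − 0.5·7 = -5.5; e = -7.3 − (-5.5) = -1.8
x=8: ŷ = -2 − 0.5·8 = -6; e = -6.4 − (-6) = -0.4
x=9: ŷ = -2 − 0.5·9 = -6.5; e = -6.1 − (-6.5) = 0.4
x=10: ŷ = -2 − 0.5·10 = -7; e = -6.5 − (-7) = 0.5
SSE = 0.01 + 1.44 + 3.24 + 0.16 + 0.16 + 0.25 = 5.26
s = √(5.26/4) = √1.315 ≈ 1.147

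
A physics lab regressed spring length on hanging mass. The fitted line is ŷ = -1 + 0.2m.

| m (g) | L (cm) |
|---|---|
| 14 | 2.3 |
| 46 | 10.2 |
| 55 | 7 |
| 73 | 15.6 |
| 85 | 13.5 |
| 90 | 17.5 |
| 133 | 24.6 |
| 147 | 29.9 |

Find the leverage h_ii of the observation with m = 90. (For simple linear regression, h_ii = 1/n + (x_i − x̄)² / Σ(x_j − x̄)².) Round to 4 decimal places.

h = 0.1318

m̄ = (14 + 46 + 55 + 73 + 85 + 90 + 133 + 147)/8 = 80.375
Σ(m − m̄)² = 4405.64 + 1181.64 + 643.891 + 54.3906 + 21.3906 + 92.6406 + 2769.39 + 4438.89 = 13607.9
h = 1/8 + (9.625)²/13607.9 = 0.125 + 0.00680787 = 0.1318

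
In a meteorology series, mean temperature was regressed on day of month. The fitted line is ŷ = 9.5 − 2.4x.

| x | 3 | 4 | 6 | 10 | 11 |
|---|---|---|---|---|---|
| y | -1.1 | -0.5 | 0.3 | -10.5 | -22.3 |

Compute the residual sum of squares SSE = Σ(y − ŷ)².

x=3: ŷ = 9.5 − 2.4·3 = 2.3; e = -1.1 − 2.3 = -3.4
x=4: ŷ = 9.5 − 2.4·4 = -0.1; e = -0.5 − (-0.1) = -0.4
x=6: ŷ = 9.5 − 2.4·6 = -4.9; e = 0.3 − (-4.9) = 5.2
x=10: ŷ = 9.5 − 2.4·10 = -14.5; e = -10.5 − (-14.5) = 4
x=11: ŷ = 9.5 − 2.4·11 = -16.9; e = -22.3 − (-16.9) = -5.4
SSE = 11.56 + 0.16 + 27.04 + 16 + 29.16 = 83.92

SSE = 83.92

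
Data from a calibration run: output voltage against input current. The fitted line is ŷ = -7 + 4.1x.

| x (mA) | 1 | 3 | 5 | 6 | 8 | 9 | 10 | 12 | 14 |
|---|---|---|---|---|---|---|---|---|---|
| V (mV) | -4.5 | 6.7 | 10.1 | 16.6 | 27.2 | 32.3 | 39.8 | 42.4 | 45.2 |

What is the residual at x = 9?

ŷ = -7 + 4.1·9 = 29.9
r = 32.3 − 29.9 = 2.4

r = 2.4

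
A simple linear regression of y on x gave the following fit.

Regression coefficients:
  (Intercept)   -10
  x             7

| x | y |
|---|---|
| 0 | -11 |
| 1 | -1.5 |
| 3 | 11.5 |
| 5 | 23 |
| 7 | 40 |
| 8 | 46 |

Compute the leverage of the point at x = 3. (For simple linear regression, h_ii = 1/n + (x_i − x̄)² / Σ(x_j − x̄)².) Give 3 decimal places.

h = 0.186

x̄ = (0 + 1 + 3 + 5 + 7 + 8)/6 = 4
Σ(x − x̄)² = 16 + 9 + 1 + 1 + 9 + 16 = 52
h = 1/6 + (-1)²/52 = 0.166667 + 0.0192308 = 0.186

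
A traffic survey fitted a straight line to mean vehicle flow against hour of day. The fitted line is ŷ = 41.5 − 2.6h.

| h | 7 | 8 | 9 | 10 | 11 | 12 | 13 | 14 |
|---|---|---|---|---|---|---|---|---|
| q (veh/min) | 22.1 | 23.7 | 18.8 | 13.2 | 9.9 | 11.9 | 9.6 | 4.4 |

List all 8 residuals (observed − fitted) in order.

-1.2, 3, 0.7, -2.3, -3, 1.6, 1.9, -0.7

h=7: ŷ = 41.5 − 2.6·7 = 23.3; e = 22.1 − 23.3 = -1.2
h=8: ŷ = 41.5 − 2.6·8 = 20.7; e = 23.7 − 20.7 = 3
h=9: ŷ = 41.5 − 2.6·9 = 18.1; e = 18.8 − 18.1 = 0.7
h=10: ŷ = 41.5 − 2.6·10 = 15.5; e = 13.2 − 15.5 = -2.3
h=11: ŷ = 41.5 − 2.6·11 = 12.9; e = 9.9 − 12.9 = -3
h=12: ŷ = 41.5 − 2.6·12 = 10.3; e = 11.9 − 10.3 = 1.6
h=13: ŷ = 41.5 − 2.6·13 = 7.7; e = 9.6 − 7.7 = 1.9
h=14: ŷ = 41.5 − 2.6·14 = 5.1; e = 4.4 − 5.1 = -0.7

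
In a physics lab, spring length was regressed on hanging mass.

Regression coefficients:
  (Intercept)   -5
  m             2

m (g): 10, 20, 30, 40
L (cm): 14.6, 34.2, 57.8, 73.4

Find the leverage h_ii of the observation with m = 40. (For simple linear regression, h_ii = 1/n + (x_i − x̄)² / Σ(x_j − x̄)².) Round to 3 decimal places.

m̄ = (10 + 20 + 30 + 40)/4 = 25
Σ(m − m̄)² = 225 + 25 + 25 + 225 = 500
h = 1/4 + (15)²/500 = 0.25 + 0.45 = 0.700

h = 0.700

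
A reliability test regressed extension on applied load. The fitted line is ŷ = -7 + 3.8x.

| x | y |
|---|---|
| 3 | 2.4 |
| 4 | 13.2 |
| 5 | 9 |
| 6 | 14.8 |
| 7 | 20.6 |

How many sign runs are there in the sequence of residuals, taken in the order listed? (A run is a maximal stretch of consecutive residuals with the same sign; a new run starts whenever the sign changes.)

4 runs

x=3: ŷ = -7 + 3.8·3 = 4.4; e = 2.4 − 4.4 = -2
x=4: ŷ = -7 + 3.8·4 = 8.2; e = 13.2 − 8.2 = 5
x=5: ŷ = -7 + 3.8·5 = 12; e = 9 − 12 = -3
x=6: ŷ = -7 + 3.8·6 = 15.8; e = 14.8 − 15.8 = -1
x=7: ŷ = -7 + 3.8·7 = 19.6; e = 20.6 − 19.6 = 1
Signs: − + − − +
Runs: −×1, +×1, −×2, +×1 → 4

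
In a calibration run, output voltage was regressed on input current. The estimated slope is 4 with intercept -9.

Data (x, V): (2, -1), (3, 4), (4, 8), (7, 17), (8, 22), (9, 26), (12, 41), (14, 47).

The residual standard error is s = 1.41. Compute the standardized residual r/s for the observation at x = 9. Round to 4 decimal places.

-0.7092

V̂ = -9 + 4·9 = 27
r = 26 − 27 = -1
r/s = -1 / 1.41 = -0.7092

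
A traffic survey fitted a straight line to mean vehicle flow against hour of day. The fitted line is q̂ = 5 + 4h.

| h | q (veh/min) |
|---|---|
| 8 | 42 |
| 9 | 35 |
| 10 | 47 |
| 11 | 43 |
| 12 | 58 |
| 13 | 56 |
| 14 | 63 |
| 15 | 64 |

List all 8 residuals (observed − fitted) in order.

5, -6, 2, -6, 5, -1, 2, -1

h=8: q̂ = 5 + 4·8 = 37; e = 42 − 37 = 5
h=9: q̂ = 5 + 4·9 = 41; e = 35 − 41 = -6
h=10: q̂ = 5 + 4·10 = 45; e = 47 − 45 = 2
h=11: q̂ = 5 + 4·11 = 49; e = 43 − 49 = -6
h=12: q̂ = 5 + 4·12 = 53; e = 58 − 53 = 5
h=13: q̂ = 5 + 4·13 = 57; e = 56 − 57 = -1
h=14: q̂ = 5 + 4·14 = 61; e = 63 − 61 = 2
h=15: q̂ = 5 + 4·15 = 65; e = 64 − 65 = -1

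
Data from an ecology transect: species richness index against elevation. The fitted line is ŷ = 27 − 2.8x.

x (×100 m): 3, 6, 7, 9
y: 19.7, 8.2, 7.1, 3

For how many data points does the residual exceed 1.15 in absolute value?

x=3: ŷ = 27 − 2.8·3 = 18.6; r = 19.7 − 18.6 = 1.1
x=6: ŷ = 27 − 2.8·6 = 10.2; r = 8.2 − 10.2 = -2
x=7: ŷ = 27 − 2.8·7 = 7.4; r = 7.1 − 7.4 = -0.3
x=9: ŷ = 27 − 2.8·9 = 1.8; r = 3 − 1.8 = 1.2
|r| > 1.15: x=6 (|r|=2), x=9 (|r|=1.2) → 2

2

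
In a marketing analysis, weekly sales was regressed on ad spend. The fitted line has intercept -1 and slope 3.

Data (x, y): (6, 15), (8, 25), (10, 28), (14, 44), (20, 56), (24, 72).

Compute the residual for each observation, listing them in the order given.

x=6: ŷ = -1 + 3·6 = 17; e = 15 − 17 = -2
x=8: ŷ = -1 + 3·8 = 23; e = 25 − 23 = 2
x=10: ŷ = -1 + 3·10 = 29; e = 28 − 29 = -1
x=14: ŷ = -1 + 3·14 = 41; e = 44 − 41 = 3
x=20: ŷ = -1 + 3·20 = 59; e = 56 − 59 = -3
x=24: ŷ = -1 + 3·24 = 71; e = 72 − 71 = 1

-2, 2, -1, 3, -3, 1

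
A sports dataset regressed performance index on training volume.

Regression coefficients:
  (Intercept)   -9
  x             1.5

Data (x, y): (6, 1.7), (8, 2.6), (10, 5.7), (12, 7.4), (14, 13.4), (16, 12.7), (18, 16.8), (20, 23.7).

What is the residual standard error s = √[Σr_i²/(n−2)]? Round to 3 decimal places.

s = 1.901

x=6: ŷ = -9 + 1.5·6 = 0; r = 1.7 − 0 = 1.7
x=8: ŷ = -9 + 1.5·8 = 3; r = 2.6 − 3 = -0.4
x=10: ŷ = -9 + 1.5·10 = 6; r = 5.7 − 6 = -0.3
x=12: ŷ = -9 + 1.5·12 = 9; r = 7.4 − 9 = -1.6
x=14: ŷ = -9 + 1.5·14 = 12; r = 13.4 − 12 = 1.4
x=16: ŷ = -9 + 1.5·16 = 15; r = 12.7 − 15 = -2.3
x=18: ŷ = -9 + 1.5·18 = 18; r = 16.8 − 18 = -1.2
x=20: ŷ = -9 + 1.5·20 = 21; r = 23.7 − 21 = 2.7
SSE = 2.89 + 0.16 + 0.09 + 2.56 + 1.96 + 5.29 + 1.44 + 7.29 = 21.68
s = √(21.68/6) = √3.61333 ≈ 1.901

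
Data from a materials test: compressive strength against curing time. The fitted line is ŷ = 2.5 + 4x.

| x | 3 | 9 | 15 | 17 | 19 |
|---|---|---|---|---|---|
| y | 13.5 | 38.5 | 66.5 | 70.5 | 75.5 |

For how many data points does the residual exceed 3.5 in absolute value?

x=3: ŷ = 2.5 + 4·3 = 14.5; e = 13.5 − 14.5 = -1
x=9: ŷ = 2.5 + 4·9 = 38.5; e = 38.5 − 38.5 = 0
x=15: ŷ = 2.5 + 4·15 = 62.5; e = 66.5 − 62.5 = 4
x=17: ŷ = 2.5 + 4·17 = 70.5; e = 70.5 − 70.5 = 0
x=19: ŷ = 2.5 + 4·19 = 78.5; e = 75.5 − 78.5 = -3
|e| > 3.5: x=15 (|e|=4) → 1

1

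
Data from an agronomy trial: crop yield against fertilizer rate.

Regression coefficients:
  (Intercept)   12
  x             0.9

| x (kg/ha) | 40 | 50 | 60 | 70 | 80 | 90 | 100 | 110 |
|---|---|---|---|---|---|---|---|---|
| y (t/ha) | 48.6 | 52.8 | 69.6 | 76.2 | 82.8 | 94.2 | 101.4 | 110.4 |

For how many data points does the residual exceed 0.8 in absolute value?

5

x=40: ŷ = 12 + 0.9·40 = 48; e = 48.6 − 48 = 0.6
x=50: ŷ = 12 + 0.9·50 = 57; e = 52.8 − 57 = -4.2
x=60: ŷ = 12 + 0.9·60 = 66; e = 69.6 − 66 = 3.6
x=70: ŷ = 12 + 0.9·70 = 75; e = 76.2 − 75 = 1.2
x=80: ŷ = 12 + 0.9·80 = 84; e = 82.8 − 84 = -1.2
x=90: ŷ = 12 + 0.9·90 = 93; e = 94.2 − 93 = 1.2
x=100: ŷ = 12 + 0.9·100 = 102; e = 101.4 − 102 = -0.6
x=110: ŷ = 12 + 0.9·110 = 111; e = 110.4 − 111 = -0.6
|e| > 0.8: x=50 (|e|=4.2), x=60 (|e|=3.6), x=70 (|e|=1.2), x=80 (|e|=1.2), x=90 (|e|=1.2) → 5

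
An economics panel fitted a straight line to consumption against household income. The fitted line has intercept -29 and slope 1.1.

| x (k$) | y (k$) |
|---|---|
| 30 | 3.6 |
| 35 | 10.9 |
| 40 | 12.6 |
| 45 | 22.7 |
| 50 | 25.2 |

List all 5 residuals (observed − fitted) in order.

-0.4, 1.4, -2.4, 2.2, -0.8

x=30: ŷ = -29 + 1.1·30 = 4; e = 3.6 − 4 = -0.4
x=35: ŷ = -29 + 1.1·35 = 9.5; e = 10.9 − 9.5 = 1.4
x=40: ŷ = -29 + 1.1·40 = 15; e = 12.6 − 15 = -2.4
x=45: ŷ = -29 + 1.1·45 = 20.5; e = 22.7 − 20.5 = 2.2
x=50: ŷ = -29 + 1.1·50 = 26; e = 25.2 − 26 = -0.8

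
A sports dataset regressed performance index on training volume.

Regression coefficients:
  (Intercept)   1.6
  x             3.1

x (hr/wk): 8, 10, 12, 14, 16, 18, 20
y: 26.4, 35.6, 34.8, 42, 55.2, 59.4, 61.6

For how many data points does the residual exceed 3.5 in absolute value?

2

x=8: ŷ = 1.6 + 3.1·8 = 26.4; r = 26.4 − 26.4 = 0
x=10: ŷ = 1.6 + 3.1·10 = 32.6; r = 35.6 − 32.6 = 3
x=12: ŷ = 1.6 + 3.1·12 = 38.8; r = 34.8 − 38.8 = -4
x=14: ŷ = 1.6 + 3.1·14 = 45; r = 42 − 45 = -3
x=16: ŷ = 1.6 + 3.1·16 = 51.2; r = 55.2 − 51.2 = 4
x=18: ŷ = 1.6 + 3.1·18 = 57.4; r = 59.4 − 57.4 = 2
x=20: ŷ = 1.6 + 3.1·20 = 63.6; r = 61.6 − 63.6 = -2
|r| > 3.5: x=12 (|r|=4), x=16 (|r|=4) → 2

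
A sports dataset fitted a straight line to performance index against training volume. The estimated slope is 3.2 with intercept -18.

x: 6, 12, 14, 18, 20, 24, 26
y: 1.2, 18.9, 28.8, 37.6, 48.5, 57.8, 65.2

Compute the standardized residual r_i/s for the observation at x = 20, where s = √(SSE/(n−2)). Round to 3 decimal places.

x=6: ŷ = -18 + 3.2·6 = 1.2; r = 1.2 − 1.2 = 0
x=12: ŷ = -18 + 3.2·12 = 20.4; r = 18.9 − 20.4 = -1.5
x=14: ŷ = -18 + 3.2·14 = 26.8; r = 28.8 − 26.8 = 2
x=18: ŷ = -18 + 3.2·18 = 39.6; r = 37.6 − 39.6 = -2
x=20: ŷ = -18 + 3.2·20 = 46; r = 48.5 − 46 = 2.5
x=24: ŷ = -18 + 3.2·24 = 58.8; r = 57.8 − 58.8 = -1
x=26: ŷ = -18 + 3.2·26 = 65.2; r = 65.2 − 65.2 = 0
SSE = 0 + 2.25 + 4 + 4 + 6.25 + 1 + 0 = 17.5
s = √(17.5/5) = 1.87083
r/s = 2.5 / 1.87083 = 1.336

1.336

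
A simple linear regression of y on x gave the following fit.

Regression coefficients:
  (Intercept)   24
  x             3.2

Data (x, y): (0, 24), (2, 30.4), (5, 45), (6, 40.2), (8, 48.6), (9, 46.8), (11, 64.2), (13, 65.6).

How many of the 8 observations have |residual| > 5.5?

1

x=0: ŷ = 24 + 3.2·0 = 24; e = 24 − 24 = 0
x=2: ŷ = 24 + 3.2·2 = 30.4; e = 30.4 − 30.4 = 0
x=5: ŷ = 24 + 3.2·5 = 40; e = 45 − 40 = 5
x=6: ŷ = 24 + 3.2·6 = 43.2; e = 40.2 − 43.2 = -3
x=8: ŷ = 24 + 3.2·8 = 49.6; e = 48.6 − 49.6 = -1
x=9: ŷ = 24 + 3.2·9 = 52.8; e = 46.8 − 52.8 = -6
x=11: ŷ = 24 + 3.2·11 = 59.2; e = 64.2 − 59.2 = 5
x=13: ŷ = 24 + 3.2·13 = 65.6; e = 65.6 − 65.6 = 0
|e| > 5.5: x=9 (|e|=6) → 1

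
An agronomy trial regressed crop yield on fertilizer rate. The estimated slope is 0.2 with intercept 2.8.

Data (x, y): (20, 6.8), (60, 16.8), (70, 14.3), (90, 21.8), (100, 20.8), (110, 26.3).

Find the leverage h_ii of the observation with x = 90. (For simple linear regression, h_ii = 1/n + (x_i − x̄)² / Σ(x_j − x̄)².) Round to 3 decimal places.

x̄ = (20 + 60 + 70 + 90 + 100 + 110)/6 = 75
Σ(x − x̄)² = 3025 + 225 + 25 + 225 + 625 + 1225 = 5350
h = 1/6 + (15)²/5350 = 0.166667 + 0.0420561 = 0.209

h = 0.209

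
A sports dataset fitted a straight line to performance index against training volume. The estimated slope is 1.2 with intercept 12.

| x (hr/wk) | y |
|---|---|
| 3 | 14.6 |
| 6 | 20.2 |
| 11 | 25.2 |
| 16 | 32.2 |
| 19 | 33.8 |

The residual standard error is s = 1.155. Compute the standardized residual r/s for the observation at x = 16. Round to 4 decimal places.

0.8658

ŷ = 12 + 1.2·16 = 31.2
r = 32.2 − 31.2 = 1
r/s = 1 / 1.155 = 0.8658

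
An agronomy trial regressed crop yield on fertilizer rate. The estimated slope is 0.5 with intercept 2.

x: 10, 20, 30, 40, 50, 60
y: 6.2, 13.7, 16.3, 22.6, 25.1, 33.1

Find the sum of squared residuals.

x=10: ŷ = 2 + 0.5·10 = 7; r = 6.2 − 7 = -0.8
x=20: ŷ = 2 + 0.5·20 = 12; r = 13.7 − 12 = 1.7
x=30: ŷ = 2 + 0.5·30 = 17; r = 16.3 − 17 = -0.7
x=40: ŷ = 2 + 0.5·40 = 22; r = 22.6 − 22 = 0.6
x=50: ŷ = 2 + 0.5·50 = 27; r = 25.1 − 27 = -1.9
x=60: ŷ = 2 + 0.5·60 = 32; r = 33.1 − 32 = 1.1
SSE = 0.64 + 2.89 + 0.49 + 0.36 + 3.61 + 1.21 = 9.2

SSE = 9.2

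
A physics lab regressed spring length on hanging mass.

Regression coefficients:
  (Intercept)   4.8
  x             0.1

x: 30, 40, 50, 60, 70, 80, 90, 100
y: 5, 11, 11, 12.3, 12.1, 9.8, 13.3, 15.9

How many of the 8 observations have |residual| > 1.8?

3

x=30: ŷ = 4.8 + 0.1·30 = 7.8; r = 5 − 7.8 = -2.8
x=40: ŷ = 4.8 + 0.1·40 = 8.8; r = 11 − 8.8 = 2.2
x=50: ŷ = 4.8 + 0.1·50 = 9.8; r = 11 − 9.8 = 1.2
x=60: ŷ = 4.8 + 0.1·60 = 10.8; r = 12.3 − 10.8 = 1.5
x=70: ŷ = 4.8 + 0.1·70 = 11.8; r = 12.1 − 11.8 = 0.3
x=80: ŷ = 4.8 + 0.1·80 = 12.8; r = 9.8 − 12.8 = -3
x=90: ŷ = 4.8 + 0.1·90 = 13.8; r = 13.3 − 13.8 = -0.5
x=100: ŷ = 4.8 + 0.1·100 = 14.8; r = 15.9 − 14.8 = 1.1
|r| > 1.8: x=30 (|r|=2.8), x=40 (|r|=2.2), x=80 (|r|=3) → 3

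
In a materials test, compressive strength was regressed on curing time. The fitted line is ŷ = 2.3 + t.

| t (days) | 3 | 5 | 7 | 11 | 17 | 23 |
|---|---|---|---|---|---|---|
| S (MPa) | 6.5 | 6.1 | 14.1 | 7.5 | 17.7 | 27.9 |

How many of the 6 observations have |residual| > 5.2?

t=3: ŷ = 2.3 + 3 = 5.3; r = 6.5 − 5.3 = 1.2
t=5: ŷ = 2.3 + 5 = 7.3; r = 6.1 − 7.3 = -1.2
t=7: ŷ = 2.3 + 7 = 9.3; r = 14.1 − 9.3 = 4.8
t=11: ŷ = 2.3 + 11 = 13.3; r = 7.5 − 13.3 = -5.8
t=17: ŷ = 2.3 + 17 = 19.3; r = 17.7 − 19.3 = -1.6
t=23: ŷ = 2.3 + 23 = 25.3; r = 27.9 − 25.3 = 2.6
|r| > 5.2: t=11 (|r|=5.8) → 1

1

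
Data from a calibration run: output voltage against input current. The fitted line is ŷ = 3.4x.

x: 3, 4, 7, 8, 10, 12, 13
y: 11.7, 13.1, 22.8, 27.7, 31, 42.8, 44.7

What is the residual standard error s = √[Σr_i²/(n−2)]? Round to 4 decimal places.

x=3: ŷ = 3.4·3 = 10.2; r = 11.7 − 10.2 = 1.5
x=4: ŷ = 3.4·4 = 13.6; r = 13.1 − 13.6 = -0.5
x=7: ŷ = 3.4·7 = 23.8; r = 22.8 − 23.8 = -1
x=8: ŷ = 3.4·8 = 27.2; r = 27.7 − 27.2 = 0.5
x=10: ŷ = 3.4·10 = 34; r = 31 − 34 = -3
x=12: ŷ = 3.4·12 = 40.8; r = 42.8 − 40.8 = 2
x=13: ŷ = 3.4·13 = 44.2; r = 44.7 − 44.2 = 0.5
SSE = 2.25 + 0.25 + 1 + 0.25 + 9 + 4 + 0.25 = 17
s = √(17/5) = √3.4 ≈ 1.8439

s = 1.8439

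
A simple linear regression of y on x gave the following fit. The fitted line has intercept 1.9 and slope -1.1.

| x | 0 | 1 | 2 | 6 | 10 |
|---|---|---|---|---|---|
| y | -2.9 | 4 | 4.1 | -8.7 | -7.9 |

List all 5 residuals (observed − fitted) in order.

-4.8, 3.2, 4.4, -4, 1.2

x=0: ŷ = 1.9 − 1.1·0 = 1.9; r = -2.9 − 1.9 = -4.8
x=1: ŷ = 1.9 − 1.1·1 = 0.8; r = 4 − 0.8 = 3.2
x=2: ŷ = 1.9 − 1.1·2 = -0.3; r = 4.1 − (-0.3) = 4.4
x=6: ŷ = 1.9 − 1.1·6 = -4.7; r = -8.7 − (-4.7) = -4
x=10: ŷ = 1.9 − 1.1·10 = -9.1; r = -7.9 − (-9.1) = 1.2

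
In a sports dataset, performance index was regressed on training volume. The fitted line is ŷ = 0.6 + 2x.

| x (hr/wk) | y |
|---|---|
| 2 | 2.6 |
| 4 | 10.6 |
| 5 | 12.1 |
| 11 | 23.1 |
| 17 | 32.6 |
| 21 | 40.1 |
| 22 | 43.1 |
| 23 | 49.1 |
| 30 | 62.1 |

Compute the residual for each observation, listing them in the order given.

-2, 2, 1.5, 0.5, -2, -2.5, -1.5, 2.5, 1.5

x=2: ŷ = 0.6 + 2·2 = 4.6; r = 2.6 − 4.6 = -2
x=4: ŷ = 0.6 + 2·4 = 8.6; r = 10.6 − 8.6 = 2
x=5: ŷ = 0.6 + 2·5 = 10.6; r = 12.1 − 10.6 = 1.5
x=11: ŷ = 0.6 + 2·11 = 22.6; r = 23.1 − 22.6 = 0.5
x=17: ŷ = 0.6 + 2·17 = 34.6; r = 32.6 − 34.6 = -2
x=21: ŷ = 0.6 + 2·21 = 42.6; r = 40.1 − 42.6 = -2.5
x=22: ŷ = 0.6 + 2·22 = 44.6; r = 43.1 − 44.6 = -1.5
x=23: ŷ = 0.6 + 2·23 = 46.6; r = 49.1 − 46.6 = 2.5
x=30: ŷ = 0.6 + 2·30 = 60.6; r = 62.1 − 60.6 = 1.5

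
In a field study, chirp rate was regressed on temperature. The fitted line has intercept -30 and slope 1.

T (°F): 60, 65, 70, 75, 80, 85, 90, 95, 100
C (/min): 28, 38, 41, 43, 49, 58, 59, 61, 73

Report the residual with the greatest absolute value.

r = -4

T=60: Ĉ = -30 + 60 = 30; r = 28 − 30 = -2
T=65: Ĉ = -30 + 65 = 35; r = 38 − 35 = 3
T=70: Ĉ = -30 + 70 = 40; r = 41 − 40 = 1
T=75: Ĉ = -30 + 75 = 45; r = 43 − 45 = -2
T=80: Ĉ = -30 + 80 = 50; r = 49 − 50 = -1
T=85: Ĉ = -30 + 85 = 55; r = 58 − 55 = 3
T=90: Ĉ = -30 + 90 = 60; r = 59 − 60 = -1
T=95: Ĉ = -30 + 95 = 65; r = 61 − 65 = -4
T=100: Ĉ = -30 + 100 = 70; r = 73 − 70 = 3
Largest |r| is 4 at T = 95, residual -4.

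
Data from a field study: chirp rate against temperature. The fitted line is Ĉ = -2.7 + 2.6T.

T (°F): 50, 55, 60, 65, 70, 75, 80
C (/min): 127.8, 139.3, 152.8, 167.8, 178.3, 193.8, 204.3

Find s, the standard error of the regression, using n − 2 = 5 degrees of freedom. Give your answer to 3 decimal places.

T=50: Ĉ = -2.7 + 2.6·50 = 127.3; r = 127.8 − 127.3 = 0.5
T=55: Ĉ = -2.7 + 2.6·55 = 140.3; r = 139.3 − 140.3 = -1
T=60: Ĉ = -2.7 + 2.6·60 = 153.3; r = 152.8 − 153.3 = -0.5
T=65: Ĉ = -2.7 + 2.6·65 = 166.3; r = 167.8 − 166.3 = 1.5
T=70: Ĉ = -2.7 + 2.6·70 = 179.3; r = 178.3 − 179.3 = -1
T=75: Ĉ = -2.7 + 2.6·75 = 192.3; r = 193.8 − 192.3 = 1.5
T=80: Ĉ = -2.7 + 2.6·80 = 205.3; r = 204.3 − 205.3 = -1
SSE = 0.25 + 1 + 0.25 + 2.25 + 1 + 2.25 + 1 = 8
s = √(8/5) = √1.6 ≈ 1.265

s = 1.265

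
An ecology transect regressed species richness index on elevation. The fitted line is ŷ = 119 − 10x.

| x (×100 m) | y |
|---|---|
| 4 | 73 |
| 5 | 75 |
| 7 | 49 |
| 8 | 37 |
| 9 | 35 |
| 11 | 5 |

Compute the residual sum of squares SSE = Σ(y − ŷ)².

SSE = 128

x=4: ŷ = 119 − 10·4 = 79; e = 73 − 79 = -6
x=5: ŷ = 119 − 10·5 = 69; e = 75 − 69 = 6
x=7: ŷ = 119 − 10·7 = 49; e = 49 − 49 = 0
x=8: ŷ = 119 − 10·8 = 39; e = 37 − 39 = -2
x=9: ŷ = 119 − 10·9 = 29; e = 35 − 29 = 6
x=11: ŷ = 119 − 10·11 = 9; e = 5 − 9 = -4
SSE = 36 + 36 + 0 + 4 + 36 + 16 = 128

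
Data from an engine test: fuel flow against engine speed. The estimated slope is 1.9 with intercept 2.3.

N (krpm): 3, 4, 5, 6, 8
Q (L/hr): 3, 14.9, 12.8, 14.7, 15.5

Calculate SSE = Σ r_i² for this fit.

SSE = 56

N=3: ŷ = 2.3 + 1.9·3 = 8; r = 3 − 8 = -5
N=4: ŷ = 2.3 + 1.9·4 = 9.9; r = 14.9 − 9.9 = 5
N=5: ŷ = 2.3 + 1.9·5 = 11.8; r = 12.8 − 11.8 = 1
N=6: ŷ = 2.3 + 1.9·6 = 13.7; r = 14.7 − 13.7 = 1
N=8: ŷ = 2.3 + 1.9·8 = 17.5; r = 15.5 − 17.5 = -2
SSE = 25 + 25 + 1 + 1 + 4 = 56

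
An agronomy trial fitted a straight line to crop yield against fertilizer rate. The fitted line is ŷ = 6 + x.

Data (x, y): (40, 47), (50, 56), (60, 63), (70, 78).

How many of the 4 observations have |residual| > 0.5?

x=40: ŷ = 6 + 40 = 46; e = 47 − 46 = 1
x=50: ŷ = 6 + 50 = 56; e = 56 − 56 = 0
x=60: ŷ = 6 + 60 = 66; e = 63 − 66 = -3
x=70: ŷ = 6 + 70 = 76; e = 78 − 76 = 2
|e| > 0.5: x=40 (|e|=1), x=60 (|e|=3), x=70 (|e|=2) → 3

3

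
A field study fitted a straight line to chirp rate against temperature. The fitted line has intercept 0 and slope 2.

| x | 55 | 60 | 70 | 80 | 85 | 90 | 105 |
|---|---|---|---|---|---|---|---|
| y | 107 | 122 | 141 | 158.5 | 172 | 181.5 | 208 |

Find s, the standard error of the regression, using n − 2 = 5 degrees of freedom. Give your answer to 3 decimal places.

s = 2.302

x=55: ŷ = 2·55 = 110; e = 107 − 110 = -3
x=60: ŷ = 2·60 = 120; e = 122 − 120 = 2
x=70: ŷ = 2·70 = 140; e = 141 − 140 = 1
x=80: ŷ = 2·80 = 160; e = 158.5 − 160 = -1.5
x=85: ŷ = 2·85 = 170; e = 172 − 170 = 2
x=90: ŷ = 2·90 = 180; e = 181.5 − 180 = 1.5
x=105: ŷ = 2·105 = 210; e = 208 − 210 = -2
SSE = 9 + 4 + 1 + 2.25 + 4 + 2.25 + 4 = 26.5
s = √(26.5/5) = √5.3 ≈ 2.302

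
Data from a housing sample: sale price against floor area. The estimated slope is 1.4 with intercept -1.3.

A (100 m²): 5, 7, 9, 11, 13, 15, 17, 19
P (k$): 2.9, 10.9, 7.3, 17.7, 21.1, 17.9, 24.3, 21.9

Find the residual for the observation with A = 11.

e = 3.6

ŷ = -1.3 + 1.4·11 = 14.1
e = 17.7 − 14.1 = 3.6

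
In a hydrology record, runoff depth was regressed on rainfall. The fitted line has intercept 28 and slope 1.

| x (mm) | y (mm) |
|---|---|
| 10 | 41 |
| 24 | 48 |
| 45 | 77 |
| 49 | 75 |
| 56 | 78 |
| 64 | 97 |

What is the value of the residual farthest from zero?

e = -6

x=10: ŷ = 28 + 10 = 38; e = 41 − 38 = 3
x=24: ŷ = 28 + 24 = 52; e = 48 − 52 = -4
x=45: ŷ = 28 + 45 = 73; e = 77 − 73 = 4
x=49: ŷ = 28 + 49 = 77; e = 75 − 77 = -2
x=56: ŷ = 28 + 56 = 84; e = 78 − 84 = -6
x=64: ŷ = 28 + 64 = 92; e = 97 − 92 = 5
Largest |e| is 6 at x = 56, residual -6.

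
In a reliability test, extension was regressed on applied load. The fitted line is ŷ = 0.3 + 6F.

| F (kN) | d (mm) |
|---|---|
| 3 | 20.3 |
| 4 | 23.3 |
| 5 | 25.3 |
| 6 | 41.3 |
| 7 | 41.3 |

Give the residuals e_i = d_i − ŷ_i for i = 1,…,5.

2, -1, -5, 5, -1

F=3: ŷ = 0.3 + 6·3 = 18.3; e = 20.3 − 18.3 = 2
F=4: ŷ = 0.3 + 6·4 = 24.3; e = 23.3 − 24.3 = -1
F=5: ŷ = 0.3 + 6·5 = 30.3; e = 25.3 − 30.3 = -5
F=6: ŷ = 0.3 + 6·6 = 36.3; e = 41.3 − 36.3 = 5
F=7: ŷ = 0.3 + 6·7 = 42.3; e = 41.3 − 42.3 = -1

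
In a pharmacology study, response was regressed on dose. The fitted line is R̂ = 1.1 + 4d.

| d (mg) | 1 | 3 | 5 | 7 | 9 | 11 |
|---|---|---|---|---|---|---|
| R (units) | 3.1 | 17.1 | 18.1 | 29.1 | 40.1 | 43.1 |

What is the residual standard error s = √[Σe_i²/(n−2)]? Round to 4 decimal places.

s = 3.2404

d=1: R̂ = 1.1 + 4·1 = 5.1; e = 3.1 − 5.1 = -2
d=3: R̂ = 1.1 + 4·3 = 13.1; e = 17.1 − 13.1 = 4
d=5: R̂ = 1.1 + 4·5 = 21.1; e = 18.1 − 21.1 = -3
d=7: R̂ = 1.1 + 4·7 = 29.1; e = 29.1 − 29.1 = 0
d=9: R̂ = 1.1 + 4·9 = 37.1; e = 40.1 − 37.1 = 3
d=11: R̂ = 1.1 + 4·11 = 45.1; e = 43.1 − 45.1 = -2
SSE = 4 + 16 + 9 + 0 + 9 + 4 = 42
s = √(42/4) = √10.5 ≈ 3.2404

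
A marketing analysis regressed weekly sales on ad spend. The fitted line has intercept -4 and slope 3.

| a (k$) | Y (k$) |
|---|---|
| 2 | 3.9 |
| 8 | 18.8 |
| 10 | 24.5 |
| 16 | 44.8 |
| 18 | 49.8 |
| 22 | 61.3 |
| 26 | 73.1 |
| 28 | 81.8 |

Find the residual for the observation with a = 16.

e = 0.8

ŷ = -4 + 3·16 = 44
e = 44.8 − 44 = 0.8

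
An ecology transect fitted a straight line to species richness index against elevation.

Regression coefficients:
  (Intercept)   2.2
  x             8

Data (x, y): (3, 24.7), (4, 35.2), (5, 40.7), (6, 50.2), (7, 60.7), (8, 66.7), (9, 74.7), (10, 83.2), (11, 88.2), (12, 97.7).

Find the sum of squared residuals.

x=3: ŷ = 2.2 + 8·3 = 26.2; e = 24.7 − 26.2 = -1.5
x=4: ŷ = 2.2 + 8·4 = 34.2; e = 35.2 − 34.2 = 1
x=5: ŷ = 2.2 + 8·5 = 42.2; e = 40.7 − 42.2 = -1.5
x=6: ŷ = 2.2 + 8·6 = 50.2; e = 50.2 − 50.2 = 0
x=7: ŷ = 2.2 + 8·7 = 58.2; e = 60.7 − 58.2 = 2.5
x=8: ŷ = 2.2 + 8·8 = 66.2; e = 66.7 − 66.2 = 0.5
x=9: ŷ = 2.2 + 8·9 = 74.2; e = 74.7 − 74.2 = 0.5
x=10: ŷ = 2.2 + 8·10 = 82.2; e = 83.2 − 82.2 = 1
x=11: ŷ = 2.2 + 8·11 = 90.2; e = 88.2 − 90.2 = -2
x=12: ŷ = 2.2 + 8·12 = 98.2; e = 97.7 − 98.2 = -0.5
SSE = 2.25 + 1 + 2.25 + 0 + 6.25 + 0.25 + 0.25 + 1 + 4 + 0.25 = 17.5

SSE = 17.5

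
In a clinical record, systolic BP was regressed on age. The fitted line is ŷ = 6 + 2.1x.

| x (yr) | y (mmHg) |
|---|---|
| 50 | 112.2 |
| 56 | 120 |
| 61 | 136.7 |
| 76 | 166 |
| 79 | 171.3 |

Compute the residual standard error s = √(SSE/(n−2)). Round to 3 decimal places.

s = 2.688

x=50: ŷ = 6 + 2.1·50 = 111; r = 112.2 − 111 = 1.2
x=56: ŷ = 6 + 2.1·56 = 123.6; r = 120 − 123.6 = -3.6
x=61: ŷ = 6 + 2.1·61 = 134.1; r = 136.7 − 134.1 = 2.6
x=76: ŷ = 6 + 2.1·76 = 165.6; r = 166 − 165.6 = 0.4
x=79: ŷ = 6 + 2.1·79 = 171.9; r = 171.3 − 171.9 = -0.6
SSE = 1.44 + 12.96 + 6.76 + 0.16 + 0.36 = 21.68
s = √(21.68/3) = √7.22667 ≈ 2.688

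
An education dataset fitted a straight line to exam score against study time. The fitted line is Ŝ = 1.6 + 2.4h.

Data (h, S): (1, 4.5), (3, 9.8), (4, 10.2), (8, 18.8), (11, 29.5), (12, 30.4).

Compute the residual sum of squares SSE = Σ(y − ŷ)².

h=1: Ŝ = 1.6 + 2.4·1 = 4; e = 4.5 − 4 = 0.5
h=3: Ŝ = 1.6 + 2.4·3 = 8.8; e = 9.8 − 8.8 = 1
h=4: Ŝ = 1.6 + 2.4·4 = 11.2; e = 10.2 − 11.2 = -1
h=8: Ŝ = 1.6 + 2.4·8 = 20.8; e = 18.8 − 20.8 = -2
h=11: Ŝ = 1.6 + 2.4·11 = 28; e = 29.5 − 28 = 1.5
h=12: Ŝ = 1.6 + 2.4·12 = 30.4; e = 30.4 − 30.4 = 0
SSE = 0.25 + 1 + 1 + 4 + 2.25 + 0 = 8.5

SSE = 8.5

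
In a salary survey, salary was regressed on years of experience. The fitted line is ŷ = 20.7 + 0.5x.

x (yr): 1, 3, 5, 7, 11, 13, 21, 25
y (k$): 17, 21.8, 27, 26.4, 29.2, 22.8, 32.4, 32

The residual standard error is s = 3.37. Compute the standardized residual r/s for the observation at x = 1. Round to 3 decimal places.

ŷ = 20.7 + 0.5·1 = 21.2
r = 17 − 21.2 = -4.2
r/s = -4.2 / 3.37 = -1.246

-1.246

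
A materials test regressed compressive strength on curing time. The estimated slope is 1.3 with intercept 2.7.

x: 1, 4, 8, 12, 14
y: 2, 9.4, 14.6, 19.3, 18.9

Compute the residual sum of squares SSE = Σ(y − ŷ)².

x=1: ŷ = 2.7 + 1.3·1 = 4; e = 2 − 4 = -2
x=4: ŷ = 2.7 + 1.3·4 = 7.9; e = 9.4 − 7.9 = 1.5
x=8: ŷ = 2.7 + 1.3·8 = 13.1; e = 14.6 − 13.1 = 1.5
x=12: ŷ = 2.7 + 1.3·12 = 18.3; e = 19.3 − 18.3 = 1
x=14: ŷ = 2.7 + 1.3·14 = 20.9; e = 18.9 − 20.9 = -2
SSE = 4 + 2.25 + 2.25 + 1 + 4 = 13.5

SSE = 13.5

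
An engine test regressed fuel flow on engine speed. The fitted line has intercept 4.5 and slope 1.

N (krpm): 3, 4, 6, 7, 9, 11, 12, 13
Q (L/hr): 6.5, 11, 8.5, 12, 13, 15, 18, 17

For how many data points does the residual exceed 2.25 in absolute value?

N=3: ŷ = 4.5 + 3 = 7.5; e = 6.5 − 7.5 = -1
N=4: ŷ = 4.5 + 4 = 8.5; e = 11 − 8.5 = 2.5
N=6: ŷ = 4.5 + 6 = 10.5; e = 8.5 − 10.5 = -2
N=7: ŷ = 4.5 + 7 = 11.5; e = 12 − 11.5 = 0.5
N=9: ŷ = 4.5 + 9 = 13.5; e = 13 − 13.5 = -0.5
N=11: ŷ = 4.5 + 11 = 15.5; e = 15 − 15.5 = -0.5
N=12: ŷ = 4.5 + 12 = 16.5; e = 18 − 16.5 = 1.5
N=13: ŷ = 4.5 + 13 = 17.5; e = 17 − 17.5 = -0.5
|e| > 2.25: N=4 (|e|=2.5) → 1

1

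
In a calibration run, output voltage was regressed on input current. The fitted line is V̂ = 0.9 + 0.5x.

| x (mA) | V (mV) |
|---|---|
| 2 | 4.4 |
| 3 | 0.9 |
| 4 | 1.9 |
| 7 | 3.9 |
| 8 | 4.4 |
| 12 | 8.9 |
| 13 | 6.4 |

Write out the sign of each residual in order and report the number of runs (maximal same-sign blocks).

x=2: V̂ = 0.9 + 0.5·2 = 1.9; r = 4.4 − 1.9 = 2.5
x=3: V̂ = 0.9 + 0.5·3 = 2.4; r = 0.9 − 2.4 = -1.5
x=4: V̂ = 0.9 + 0.5·4 = 2.9; r = 1.9 − 2.9 = -1
x=7: V̂ = 0.9 + 0.5·7 = 4.4; r = 3.9 − 4.4 = -0.5
x=8: V̂ = 0.9 + 0.5·8 = 4.9; r = 4.4 − 4.9 = -0.5
x=12: V̂ = 0.9 + 0.5·12 = 6.9; r = 8.9 − 6.9 = 2
x=13: V̂ = 0.9 + 0.5·13 = 7.4; r = 6.4 − 7.4 = -1
Signs: + − − − − + −
Runs: +×1, −×4, +×1, −×1 → 4

4 runs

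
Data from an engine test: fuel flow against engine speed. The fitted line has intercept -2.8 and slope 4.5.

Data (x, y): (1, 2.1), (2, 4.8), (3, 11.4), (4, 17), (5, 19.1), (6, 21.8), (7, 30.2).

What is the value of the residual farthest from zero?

x=1: ŷ = -2.8 + 4.5·1 = 1.7; r = 2.1 − 1.7 = 0.4
x=2: ŷ = -2.8 + 4.5·2 = 6.2; r = 4.8 − 6.2 = -1.4
x=3: ŷ = -2.8 + 4.5·3 = 10.7; r = 11.4 − 10.7 = 0.7
x=4: ŷ = -2.8 + 4.5·4 = 15.2; r = 17 − 15.2 = 1.8
x=5: ŷ = -2.8 + 4.5·5 = 19.7; r = 19.1 − 19.7 = -0.6
x=6: ŷ = -2.8 + 4.5·6 = 24.2; r = 21.8 − 24.2 = -2.4
x=7: ŷ = -2.8 + 4.5·7 = 28.7; r = 30.2 − 28.7 = 1.5
Largest |r| is 2.4 at x = 6, residual -2.4.

r = -2.4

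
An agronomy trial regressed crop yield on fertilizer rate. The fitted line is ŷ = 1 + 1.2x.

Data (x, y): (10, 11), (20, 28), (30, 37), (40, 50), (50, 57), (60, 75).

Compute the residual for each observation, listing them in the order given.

x=10: ŷ = 1 + 1.2·10 = 13; e = 11 − 13 = -2
x=20: ŷ = 1 + 1.2·20 = 25; e = 28 − 25 = 3
x=30: ŷ = 1 + 1.2·30 = 37; e = 37 − 37 = 0
x=40: ŷ = 1 + 1.2·40 = 49; e = 50 − 49 = 1
x=50: ŷ = 1 + 1.2·50 = 61; e = 57 − 61 = -4
x=60: ŷ = 1 + 1.2·60 = 73; e = 75 − 73 = 2

-2, 3, 0, 1, -4, 2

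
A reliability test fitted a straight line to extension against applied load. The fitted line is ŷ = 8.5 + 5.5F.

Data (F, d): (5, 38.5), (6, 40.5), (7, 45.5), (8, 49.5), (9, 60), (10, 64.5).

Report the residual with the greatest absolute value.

F=5: ŷ = 8.5 + 5.5·5 = 36; r = 38.5 − 36 = 2.5
F=6: ŷ = 8.5 + 5.5·6 = 41.5; r = 40.5 − 41.5 = -1
F=7: ŷ = 8.5 + 5.5·7 = 47; r = 45.5 − 47 = -1.5
F=8: ŷ = 8.5 + 5.5·8 = 52.5; r = 49.5 − 52.5 = -3
F=9: ŷ = 8.5 + 5.5·9 = 58; r = 60 − 58 = 2
F=10: ŷ = 8.5 + 5.5·10 = 63.5; r = 64.5 − 63.5 = 1
Largest |r| is 3 at F = 8, residual -3.

r = -3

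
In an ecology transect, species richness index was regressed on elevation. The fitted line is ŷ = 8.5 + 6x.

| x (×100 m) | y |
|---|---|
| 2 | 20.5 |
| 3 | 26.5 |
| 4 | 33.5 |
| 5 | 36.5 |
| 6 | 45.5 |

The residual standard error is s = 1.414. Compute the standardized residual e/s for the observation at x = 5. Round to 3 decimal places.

ŷ = 8.5 + 6·5 = 38.5
e = 36.5 − 38.5 = -2
e/s = -2 / 1.414 = -1.414

-1.414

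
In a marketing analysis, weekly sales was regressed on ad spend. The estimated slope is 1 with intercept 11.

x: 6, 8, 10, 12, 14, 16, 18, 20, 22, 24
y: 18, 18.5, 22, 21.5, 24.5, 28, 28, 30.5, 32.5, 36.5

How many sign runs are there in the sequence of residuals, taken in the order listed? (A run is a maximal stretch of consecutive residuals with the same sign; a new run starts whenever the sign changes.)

7 runs

x=6: ŷ = 11 + 6 = 17; r = 18 − 17 = 1
x=8: ŷ = 11 + 8 = 19; r = 18.5 − 19 = -0.5
x=10: ŷ = 11 + 10 = 21; r = 22 − 21 = 1
x=12: ŷ = 11 + 12 = 23; r = 21.5 − 23 = -1.5
x=14: ŷ = 11 + 14 = 25; r = 24.5 − 25 = -0.5
x=16: ŷ = 11 + 16 = 27; r = 28 − 27 = 1
x=18: ŷ = 11 + 18 = 29; r = 28 − 29 = -1
x=20: ŷ = 11 + 20 = 31; r = 30.5 − 31 = -0.5
x=22: ŷ = 11 + 22 = 33; r = 32.5 − 33 = -0.5
x=24: ŷ = 11 + 24 = 35; r = 36.5 − 35 = 1.5
Signs: + − + − − + − − − +
Runs: +×1, −×1, +×1, −×2, +×1, −×3, +×1 → 7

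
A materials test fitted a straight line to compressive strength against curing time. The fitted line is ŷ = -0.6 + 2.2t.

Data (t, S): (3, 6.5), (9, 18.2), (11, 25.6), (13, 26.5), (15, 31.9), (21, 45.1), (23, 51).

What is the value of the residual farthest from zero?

t=3: ŷ = -0.6 + 2.2·3 = 6; e = 6.5 − 6 = 0.5
t=9: ŷ = -0.6 + 2.2·9 = 19.2; e = 18.2 − 19.2 = -1
t=11: ŷ = -0.6 + 2.2·11 = 23.6; e = 25.6 − 23.6 = 2
t=13: ŷ = -0.6 + 2.2·13 = 28; e = 26.5 − 28 = -1.5
t=15: ŷ = -0.6 + 2.2·15 = 32.4; e = 31.9 − 32.4 = -0.5
t=21: ŷ = -0.6 + 2.2·21 = 45.6; e = 45.1 − 45.6 = -0.5
t=23: ŷ = -0.6 + 2.2·23 = 50; e = 51 − 50 = 1
Largest |e| is 2 at t = 11, residual 2.

e = 2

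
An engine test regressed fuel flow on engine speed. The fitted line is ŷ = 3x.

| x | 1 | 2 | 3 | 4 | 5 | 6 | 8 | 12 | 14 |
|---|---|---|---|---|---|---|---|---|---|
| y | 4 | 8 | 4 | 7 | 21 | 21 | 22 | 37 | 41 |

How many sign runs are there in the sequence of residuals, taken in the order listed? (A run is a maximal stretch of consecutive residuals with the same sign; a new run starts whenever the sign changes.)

x=1: ŷ = 3·1 = 3; r = 4 − 3 = 1
x=2: ŷ = 3·2 = 6; r = 8 − 6 = 2
x=3: ŷ = 3·3 = 9; r = 4 − 9 = -5
x=4: ŷ = 3·4 = 12; r = 7 − 12 = -5
x=5: ŷ = 3·5 = 15; r = 21 − 15 = 6
x=6: ŷ = 3·6 = 18; r = 21 − 18 = 3
x=8: ŷ = 3·8 = 24; r = 22 − 24 = -2
x=12: ŷ = 3·12 = 36; r = 37 − 36 = 1
x=14: ŷ = 3·14 = 42; r = 41 − 42 = -1
Signs: + + − − + + − + −
Runs: +×2, −×2, +×2, −×1, +×1, −×1 → 6

6 runs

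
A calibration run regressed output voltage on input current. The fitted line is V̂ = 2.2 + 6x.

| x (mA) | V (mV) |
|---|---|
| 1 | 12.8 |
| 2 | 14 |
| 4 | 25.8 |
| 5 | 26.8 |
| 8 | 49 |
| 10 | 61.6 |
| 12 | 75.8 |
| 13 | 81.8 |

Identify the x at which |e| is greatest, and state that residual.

x=1: V̂ = 2.2 + 6·1 = 8.2; e = 12.8 − 8.2 = 4.6
x=2: V̂ = 2.2 + 6·2 = 14.2; e = 14 − 14.2 = -0.2
x=4: V̂ = 2.2 + 6·4 = 26.2; e = 25.8 − 26.2 = -0.4
x=5: V̂ = 2.2 + 6·5 = 32.2; e = 26.8 − 32.2 = -5.4
x=8: V̂ = 2.2 + 6·8 = 50.2; e = 49 − 50.2 = -1.2
x=10: V̂ = 2.2 + 6·10 = 62.2; e = 61.6 − 62.2 = -0.6
x=12: V̂ = 2.2 + 6·12 = 74.2; e = 75.8 − 74.2 = 1.6
x=13: V̂ = 2.2 + 6·13 = 80.2; e = 81.8 − 80.2 = 1.6
Largest |e| is 5.4 at x = 5, residual -5.4.

x = 5, e = -5.4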